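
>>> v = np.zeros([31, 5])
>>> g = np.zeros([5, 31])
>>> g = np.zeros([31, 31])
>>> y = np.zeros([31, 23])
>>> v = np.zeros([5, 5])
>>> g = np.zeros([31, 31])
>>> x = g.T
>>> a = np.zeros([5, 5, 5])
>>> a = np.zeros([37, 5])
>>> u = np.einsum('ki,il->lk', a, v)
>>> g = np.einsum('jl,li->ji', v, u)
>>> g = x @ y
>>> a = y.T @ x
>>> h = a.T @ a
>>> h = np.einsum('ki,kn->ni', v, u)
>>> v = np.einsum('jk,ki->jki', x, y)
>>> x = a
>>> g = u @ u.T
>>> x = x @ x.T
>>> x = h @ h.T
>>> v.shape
(31, 31, 23)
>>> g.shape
(5, 5)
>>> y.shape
(31, 23)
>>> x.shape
(37, 37)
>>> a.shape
(23, 31)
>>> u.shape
(5, 37)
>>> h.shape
(37, 5)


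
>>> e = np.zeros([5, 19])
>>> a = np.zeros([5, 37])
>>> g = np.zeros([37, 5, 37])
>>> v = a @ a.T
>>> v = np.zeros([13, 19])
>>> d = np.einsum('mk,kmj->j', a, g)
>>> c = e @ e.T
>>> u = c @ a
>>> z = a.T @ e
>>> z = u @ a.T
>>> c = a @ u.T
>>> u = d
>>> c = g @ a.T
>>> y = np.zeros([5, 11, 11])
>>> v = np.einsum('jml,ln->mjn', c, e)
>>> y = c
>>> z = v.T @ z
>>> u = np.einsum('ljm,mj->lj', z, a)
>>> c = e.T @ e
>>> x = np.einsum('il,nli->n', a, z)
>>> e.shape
(5, 19)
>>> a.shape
(5, 37)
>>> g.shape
(37, 5, 37)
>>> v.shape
(5, 37, 19)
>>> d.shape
(37,)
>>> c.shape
(19, 19)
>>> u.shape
(19, 37)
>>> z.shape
(19, 37, 5)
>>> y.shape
(37, 5, 5)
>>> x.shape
(19,)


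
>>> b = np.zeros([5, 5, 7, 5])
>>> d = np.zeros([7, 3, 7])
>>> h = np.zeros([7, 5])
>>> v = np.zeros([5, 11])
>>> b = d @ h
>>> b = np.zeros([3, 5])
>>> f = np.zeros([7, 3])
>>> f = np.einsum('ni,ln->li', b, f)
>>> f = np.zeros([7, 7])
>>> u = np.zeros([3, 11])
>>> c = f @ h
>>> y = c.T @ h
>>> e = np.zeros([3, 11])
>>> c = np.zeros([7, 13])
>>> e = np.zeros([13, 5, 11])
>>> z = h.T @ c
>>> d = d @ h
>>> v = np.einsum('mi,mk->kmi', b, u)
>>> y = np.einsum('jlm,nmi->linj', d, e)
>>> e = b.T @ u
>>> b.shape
(3, 5)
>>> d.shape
(7, 3, 5)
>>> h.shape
(7, 5)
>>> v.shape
(11, 3, 5)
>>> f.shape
(7, 7)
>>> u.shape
(3, 11)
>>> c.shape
(7, 13)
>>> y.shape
(3, 11, 13, 7)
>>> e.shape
(5, 11)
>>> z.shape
(5, 13)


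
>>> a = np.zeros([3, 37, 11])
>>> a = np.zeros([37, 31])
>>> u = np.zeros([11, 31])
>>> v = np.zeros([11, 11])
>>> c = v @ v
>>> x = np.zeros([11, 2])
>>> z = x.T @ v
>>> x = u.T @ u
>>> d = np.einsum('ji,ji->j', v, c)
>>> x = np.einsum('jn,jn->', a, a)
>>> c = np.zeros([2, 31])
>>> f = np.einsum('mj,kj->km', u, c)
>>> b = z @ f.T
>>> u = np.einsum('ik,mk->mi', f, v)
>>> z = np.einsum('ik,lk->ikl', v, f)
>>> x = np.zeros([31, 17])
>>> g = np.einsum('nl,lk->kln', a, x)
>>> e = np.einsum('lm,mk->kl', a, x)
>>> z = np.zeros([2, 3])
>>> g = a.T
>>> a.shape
(37, 31)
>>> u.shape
(11, 2)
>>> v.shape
(11, 11)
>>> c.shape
(2, 31)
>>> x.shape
(31, 17)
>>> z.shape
(2, 3)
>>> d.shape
(11,)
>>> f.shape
(2, 11)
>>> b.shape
(2, 2)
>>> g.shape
(31, 37)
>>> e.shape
(17, 37)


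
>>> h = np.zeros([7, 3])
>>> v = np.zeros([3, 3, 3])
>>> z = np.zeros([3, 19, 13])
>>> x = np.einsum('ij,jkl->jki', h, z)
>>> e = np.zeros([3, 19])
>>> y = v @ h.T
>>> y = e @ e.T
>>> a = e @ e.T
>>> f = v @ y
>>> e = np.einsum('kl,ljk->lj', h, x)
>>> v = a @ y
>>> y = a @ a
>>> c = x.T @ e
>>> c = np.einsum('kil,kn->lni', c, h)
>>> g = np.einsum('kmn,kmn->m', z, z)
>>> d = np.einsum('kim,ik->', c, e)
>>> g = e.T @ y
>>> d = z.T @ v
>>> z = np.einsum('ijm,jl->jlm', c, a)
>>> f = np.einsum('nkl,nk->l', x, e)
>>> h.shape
(7, 3)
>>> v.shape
(3, 3)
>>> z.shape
(3, 3, 19)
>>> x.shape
(3, 19, 7)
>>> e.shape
(3, 19)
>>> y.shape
(3, 3)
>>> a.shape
(3, 3)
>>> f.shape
(7,)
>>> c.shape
(19, 3, 19)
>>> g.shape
(19, 3)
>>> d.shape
(13, 19, 3)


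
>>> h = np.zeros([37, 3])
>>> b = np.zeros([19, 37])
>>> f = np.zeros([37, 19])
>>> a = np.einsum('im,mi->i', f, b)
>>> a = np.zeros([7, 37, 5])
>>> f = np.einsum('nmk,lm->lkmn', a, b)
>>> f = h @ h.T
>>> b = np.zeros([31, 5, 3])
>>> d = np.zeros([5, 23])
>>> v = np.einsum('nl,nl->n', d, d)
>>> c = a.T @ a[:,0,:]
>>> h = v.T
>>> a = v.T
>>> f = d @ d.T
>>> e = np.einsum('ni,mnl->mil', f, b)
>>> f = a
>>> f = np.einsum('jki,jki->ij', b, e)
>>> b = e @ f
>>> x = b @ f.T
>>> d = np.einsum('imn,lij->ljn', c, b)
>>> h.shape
(5,)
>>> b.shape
(31, 5, 31)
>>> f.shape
(3, 31)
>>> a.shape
(5,)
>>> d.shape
(31, 31, 5)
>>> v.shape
(5,)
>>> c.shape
(5, 37, 5)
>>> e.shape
(31, 5, 3)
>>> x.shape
(31, 5, 3)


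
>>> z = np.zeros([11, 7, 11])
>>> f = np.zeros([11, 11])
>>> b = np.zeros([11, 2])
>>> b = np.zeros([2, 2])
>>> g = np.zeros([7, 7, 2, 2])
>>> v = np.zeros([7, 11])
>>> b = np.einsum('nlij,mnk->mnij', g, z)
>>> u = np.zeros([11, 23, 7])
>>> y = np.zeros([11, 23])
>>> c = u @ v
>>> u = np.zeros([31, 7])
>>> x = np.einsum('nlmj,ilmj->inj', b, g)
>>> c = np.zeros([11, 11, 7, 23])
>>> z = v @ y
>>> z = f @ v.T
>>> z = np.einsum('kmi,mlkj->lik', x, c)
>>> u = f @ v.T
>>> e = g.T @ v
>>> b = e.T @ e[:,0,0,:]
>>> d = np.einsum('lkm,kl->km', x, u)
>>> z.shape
(11, 2, 7)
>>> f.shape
(11, 11)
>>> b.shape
(11, 7, 2, 11)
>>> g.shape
(7, 7, 2, 2)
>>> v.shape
(7, 11)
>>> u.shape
(11, 7)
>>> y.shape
(11, 23)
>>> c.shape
(11, 11, 7, 23)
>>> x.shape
(7, 11, 2)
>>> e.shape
(2, 2, 7, 11)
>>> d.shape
(11, 2)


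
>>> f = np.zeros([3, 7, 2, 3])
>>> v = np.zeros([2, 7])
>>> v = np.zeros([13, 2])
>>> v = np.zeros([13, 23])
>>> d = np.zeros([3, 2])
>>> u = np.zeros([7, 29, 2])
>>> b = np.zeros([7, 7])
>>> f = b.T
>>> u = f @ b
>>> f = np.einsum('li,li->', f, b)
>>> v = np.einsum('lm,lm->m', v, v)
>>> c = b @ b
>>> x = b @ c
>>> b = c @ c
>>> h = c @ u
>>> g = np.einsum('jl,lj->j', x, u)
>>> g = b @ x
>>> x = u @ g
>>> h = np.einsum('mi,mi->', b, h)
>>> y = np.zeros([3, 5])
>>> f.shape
()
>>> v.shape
(23,)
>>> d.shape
(3, 2)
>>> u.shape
(7, 7)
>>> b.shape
(7, 7)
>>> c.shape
(7, 7)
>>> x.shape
(7, 7)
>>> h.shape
()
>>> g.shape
(7, 7)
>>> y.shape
(3, 5)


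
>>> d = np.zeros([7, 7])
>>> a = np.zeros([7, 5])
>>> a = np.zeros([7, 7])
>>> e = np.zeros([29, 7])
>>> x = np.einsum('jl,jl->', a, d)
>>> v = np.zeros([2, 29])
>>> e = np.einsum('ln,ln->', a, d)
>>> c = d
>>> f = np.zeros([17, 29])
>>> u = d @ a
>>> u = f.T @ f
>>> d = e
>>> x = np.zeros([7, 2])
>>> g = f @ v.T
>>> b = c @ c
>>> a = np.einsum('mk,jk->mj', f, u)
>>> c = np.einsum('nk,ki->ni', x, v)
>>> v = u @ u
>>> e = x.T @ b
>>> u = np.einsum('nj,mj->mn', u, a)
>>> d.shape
()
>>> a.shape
(17, 29)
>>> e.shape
(2, 7)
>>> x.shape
(7, 2)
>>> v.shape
(29, 29)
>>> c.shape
(7, 29)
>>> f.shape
(17, 29)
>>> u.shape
(17, 29)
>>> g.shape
(17, 2)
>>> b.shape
(7, 7)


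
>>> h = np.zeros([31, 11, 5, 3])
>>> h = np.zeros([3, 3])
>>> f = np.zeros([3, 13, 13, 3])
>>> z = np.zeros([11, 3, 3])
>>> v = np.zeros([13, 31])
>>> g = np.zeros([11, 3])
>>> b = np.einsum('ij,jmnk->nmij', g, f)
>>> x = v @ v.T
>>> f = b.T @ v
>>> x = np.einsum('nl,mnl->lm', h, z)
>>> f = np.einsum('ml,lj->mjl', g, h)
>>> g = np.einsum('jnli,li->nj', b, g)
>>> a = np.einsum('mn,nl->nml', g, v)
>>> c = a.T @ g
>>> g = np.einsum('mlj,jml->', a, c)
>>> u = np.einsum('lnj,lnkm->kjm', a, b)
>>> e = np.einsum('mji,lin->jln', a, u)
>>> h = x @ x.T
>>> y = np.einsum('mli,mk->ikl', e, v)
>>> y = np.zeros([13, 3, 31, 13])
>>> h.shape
(3, 3)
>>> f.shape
(11, 3, 3)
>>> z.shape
(11, 3, 3)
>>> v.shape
(13, 31)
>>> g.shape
()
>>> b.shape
(13, 13, 11, 3)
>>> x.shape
(3, 11)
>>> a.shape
(13, 13, 31)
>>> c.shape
(31, 13, 13)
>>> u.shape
(11, 31, 3)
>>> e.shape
(13, 11, 3)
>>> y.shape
(13, 3, 31, 13)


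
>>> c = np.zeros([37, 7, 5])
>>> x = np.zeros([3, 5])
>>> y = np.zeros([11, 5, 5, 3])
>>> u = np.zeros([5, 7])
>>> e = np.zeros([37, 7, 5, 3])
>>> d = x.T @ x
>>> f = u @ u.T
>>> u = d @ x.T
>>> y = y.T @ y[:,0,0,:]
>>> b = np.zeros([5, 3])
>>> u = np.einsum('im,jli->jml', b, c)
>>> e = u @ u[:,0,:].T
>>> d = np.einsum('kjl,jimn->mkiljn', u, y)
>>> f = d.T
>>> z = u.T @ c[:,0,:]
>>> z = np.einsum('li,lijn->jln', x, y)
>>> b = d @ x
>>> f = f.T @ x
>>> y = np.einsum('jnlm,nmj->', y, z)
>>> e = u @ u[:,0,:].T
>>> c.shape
(37, 7, 5)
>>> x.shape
(3, 5)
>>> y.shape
()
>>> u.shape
(37, 3, 7)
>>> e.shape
(37, 3, 37)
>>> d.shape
(5, 37, 5, 7, 3, 3)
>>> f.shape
(5, 37, 5, 7, 3, 5)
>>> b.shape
(5, 37, 5, 7, 3, 5)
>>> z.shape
(5, 3, 3)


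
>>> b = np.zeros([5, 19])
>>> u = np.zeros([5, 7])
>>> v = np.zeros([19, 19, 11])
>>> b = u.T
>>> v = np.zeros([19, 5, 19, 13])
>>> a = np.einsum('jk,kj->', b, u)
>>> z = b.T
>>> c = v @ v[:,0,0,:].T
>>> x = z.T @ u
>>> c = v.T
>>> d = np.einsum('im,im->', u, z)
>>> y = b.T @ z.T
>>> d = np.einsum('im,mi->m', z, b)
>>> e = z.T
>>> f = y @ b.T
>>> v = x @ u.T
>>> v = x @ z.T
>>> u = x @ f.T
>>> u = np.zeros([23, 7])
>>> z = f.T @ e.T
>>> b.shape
(7, 5)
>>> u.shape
(23, 7)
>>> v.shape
(7, 5)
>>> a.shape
()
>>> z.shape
(7, 7)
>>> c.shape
(13, 19, 5, 19)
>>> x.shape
(7, 7)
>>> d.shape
(7,)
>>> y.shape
(5, 5)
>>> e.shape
(7, 5)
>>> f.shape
(5, 7)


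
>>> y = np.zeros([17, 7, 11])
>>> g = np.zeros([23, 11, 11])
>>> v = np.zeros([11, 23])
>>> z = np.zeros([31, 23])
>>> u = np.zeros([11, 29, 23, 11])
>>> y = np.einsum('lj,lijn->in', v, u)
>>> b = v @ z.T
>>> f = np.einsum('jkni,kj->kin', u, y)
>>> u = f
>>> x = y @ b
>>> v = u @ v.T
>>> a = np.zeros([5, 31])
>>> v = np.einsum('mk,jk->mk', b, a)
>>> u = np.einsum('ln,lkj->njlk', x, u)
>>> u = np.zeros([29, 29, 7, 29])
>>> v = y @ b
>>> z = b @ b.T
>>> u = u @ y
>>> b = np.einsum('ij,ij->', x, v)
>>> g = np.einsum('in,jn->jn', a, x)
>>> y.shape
(29, 11)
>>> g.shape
(29, 31)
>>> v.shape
(29, 31)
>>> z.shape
(11, 11)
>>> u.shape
(29, 29, 7, 11)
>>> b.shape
()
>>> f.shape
(29, 11, 23)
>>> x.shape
(29, 31)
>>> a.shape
(5, 31)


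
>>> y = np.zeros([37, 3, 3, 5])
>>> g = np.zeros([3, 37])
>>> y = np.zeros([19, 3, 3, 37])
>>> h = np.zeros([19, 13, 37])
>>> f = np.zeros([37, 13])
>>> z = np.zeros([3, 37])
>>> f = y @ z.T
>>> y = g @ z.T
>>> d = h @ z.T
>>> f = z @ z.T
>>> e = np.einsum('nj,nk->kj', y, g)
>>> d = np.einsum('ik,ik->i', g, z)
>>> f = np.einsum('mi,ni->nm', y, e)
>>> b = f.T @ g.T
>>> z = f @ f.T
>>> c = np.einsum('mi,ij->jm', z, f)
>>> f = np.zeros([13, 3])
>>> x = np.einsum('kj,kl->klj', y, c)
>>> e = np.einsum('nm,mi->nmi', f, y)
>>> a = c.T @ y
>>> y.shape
(3, 3)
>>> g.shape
(3, 37)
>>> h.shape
(19, 13, 37)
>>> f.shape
(13, 3)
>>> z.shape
(37, 37)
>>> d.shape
(3,)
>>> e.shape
(13, 3, 3)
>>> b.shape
(3, 3)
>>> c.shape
(3, 37)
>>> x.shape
(3, 37, 3)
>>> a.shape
(37, 3)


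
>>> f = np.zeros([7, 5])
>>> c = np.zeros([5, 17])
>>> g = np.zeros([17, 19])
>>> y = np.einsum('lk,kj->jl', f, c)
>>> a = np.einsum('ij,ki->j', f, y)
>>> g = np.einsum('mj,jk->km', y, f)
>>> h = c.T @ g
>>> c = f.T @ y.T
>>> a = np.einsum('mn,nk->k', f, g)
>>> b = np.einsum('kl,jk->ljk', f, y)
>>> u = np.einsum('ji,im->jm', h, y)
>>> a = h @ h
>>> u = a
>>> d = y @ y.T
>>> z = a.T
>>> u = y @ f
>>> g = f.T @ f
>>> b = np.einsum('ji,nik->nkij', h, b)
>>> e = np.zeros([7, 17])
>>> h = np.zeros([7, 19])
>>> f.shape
(7, 5)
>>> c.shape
(5, 17)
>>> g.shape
(5, 5)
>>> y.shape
(17, 7)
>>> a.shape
(17, 17)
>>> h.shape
(7, 19)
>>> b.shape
(5, 7, 17, 17)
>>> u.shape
(17, 5)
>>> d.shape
(17, 17)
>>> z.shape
(17, 17)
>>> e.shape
(7, 17)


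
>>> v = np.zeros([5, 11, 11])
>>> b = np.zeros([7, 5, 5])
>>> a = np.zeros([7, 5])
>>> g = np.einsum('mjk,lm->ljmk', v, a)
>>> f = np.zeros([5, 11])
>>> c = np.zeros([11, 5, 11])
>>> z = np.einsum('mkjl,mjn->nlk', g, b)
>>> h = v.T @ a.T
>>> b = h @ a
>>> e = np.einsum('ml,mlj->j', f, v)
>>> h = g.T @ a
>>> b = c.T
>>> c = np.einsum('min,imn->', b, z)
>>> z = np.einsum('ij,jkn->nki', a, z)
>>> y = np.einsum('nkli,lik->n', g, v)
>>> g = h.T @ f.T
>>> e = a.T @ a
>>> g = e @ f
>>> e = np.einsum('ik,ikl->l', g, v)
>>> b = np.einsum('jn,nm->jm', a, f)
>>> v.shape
(5, 11, 11)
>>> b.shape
(7, 11)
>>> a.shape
(7, 5)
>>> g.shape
(5, 11)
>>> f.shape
(5, 11)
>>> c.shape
()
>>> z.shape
(11, 11, 7)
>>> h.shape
(11, 5, 11, 5)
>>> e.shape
(11,)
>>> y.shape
(7,)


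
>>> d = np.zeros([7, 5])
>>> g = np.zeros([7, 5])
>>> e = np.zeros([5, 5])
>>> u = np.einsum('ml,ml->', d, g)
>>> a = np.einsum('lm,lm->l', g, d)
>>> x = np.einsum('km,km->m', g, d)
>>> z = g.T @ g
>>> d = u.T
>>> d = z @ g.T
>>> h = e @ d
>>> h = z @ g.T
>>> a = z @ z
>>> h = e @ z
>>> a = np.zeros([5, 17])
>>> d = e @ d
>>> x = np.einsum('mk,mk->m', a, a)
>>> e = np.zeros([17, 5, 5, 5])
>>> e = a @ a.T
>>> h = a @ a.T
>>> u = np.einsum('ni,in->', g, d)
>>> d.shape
(5, 7)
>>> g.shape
(7, 5)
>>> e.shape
(5, 5)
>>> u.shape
()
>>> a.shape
(5, 17)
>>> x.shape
(5,)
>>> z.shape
(5, 5)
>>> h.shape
(5, 5)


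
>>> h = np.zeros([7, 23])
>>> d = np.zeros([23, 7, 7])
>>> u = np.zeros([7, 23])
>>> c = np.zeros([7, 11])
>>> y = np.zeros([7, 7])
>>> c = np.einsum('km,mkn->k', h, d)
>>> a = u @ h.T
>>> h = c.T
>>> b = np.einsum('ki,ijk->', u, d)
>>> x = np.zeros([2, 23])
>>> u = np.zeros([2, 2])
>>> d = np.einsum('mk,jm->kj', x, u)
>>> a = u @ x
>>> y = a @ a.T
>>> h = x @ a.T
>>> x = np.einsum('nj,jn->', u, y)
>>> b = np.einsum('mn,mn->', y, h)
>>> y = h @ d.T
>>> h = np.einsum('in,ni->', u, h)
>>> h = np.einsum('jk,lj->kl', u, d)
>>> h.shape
(2, 23)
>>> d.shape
(23, 2)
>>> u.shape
(2, 2)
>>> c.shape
(7,)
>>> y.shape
(2, 23)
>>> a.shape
(2, 23)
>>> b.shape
()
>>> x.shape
()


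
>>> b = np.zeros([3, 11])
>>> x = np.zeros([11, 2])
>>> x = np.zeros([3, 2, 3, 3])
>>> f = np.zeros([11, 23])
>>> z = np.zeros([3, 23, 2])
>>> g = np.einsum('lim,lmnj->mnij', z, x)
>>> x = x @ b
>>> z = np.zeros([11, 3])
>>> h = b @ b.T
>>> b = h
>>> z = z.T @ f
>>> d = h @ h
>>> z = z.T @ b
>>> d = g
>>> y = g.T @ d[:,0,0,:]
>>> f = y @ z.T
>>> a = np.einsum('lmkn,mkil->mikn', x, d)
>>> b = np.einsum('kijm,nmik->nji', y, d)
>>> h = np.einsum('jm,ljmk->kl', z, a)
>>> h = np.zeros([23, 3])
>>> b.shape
(2, 3, 23)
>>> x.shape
(3, 2, 3, 11)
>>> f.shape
(3, 23, 3, 23)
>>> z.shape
(23, 3)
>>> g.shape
(2, 3, 23, 3)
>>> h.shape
(23, 3)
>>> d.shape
(2, 3, 23, 3)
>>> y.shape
(3, 23, 3, 3)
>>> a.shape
(2, 23, 3, 11)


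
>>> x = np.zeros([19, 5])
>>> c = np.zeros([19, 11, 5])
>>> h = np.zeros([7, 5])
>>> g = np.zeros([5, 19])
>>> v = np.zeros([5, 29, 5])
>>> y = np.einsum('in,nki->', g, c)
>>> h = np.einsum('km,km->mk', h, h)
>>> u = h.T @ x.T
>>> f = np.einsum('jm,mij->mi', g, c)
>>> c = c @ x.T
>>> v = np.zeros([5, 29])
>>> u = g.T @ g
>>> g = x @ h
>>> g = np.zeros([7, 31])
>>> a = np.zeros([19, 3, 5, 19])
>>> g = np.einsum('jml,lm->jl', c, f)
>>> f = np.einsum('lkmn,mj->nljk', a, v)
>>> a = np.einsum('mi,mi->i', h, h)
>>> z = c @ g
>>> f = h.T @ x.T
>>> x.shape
(19, 5)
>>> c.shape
(19, 11, 19)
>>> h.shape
(5, 7)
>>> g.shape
(19, 19)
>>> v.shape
(5, 29)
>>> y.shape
()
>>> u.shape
(19, 19)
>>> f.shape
(7, 19)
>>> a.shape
(7,)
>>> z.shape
(19, 11, 19)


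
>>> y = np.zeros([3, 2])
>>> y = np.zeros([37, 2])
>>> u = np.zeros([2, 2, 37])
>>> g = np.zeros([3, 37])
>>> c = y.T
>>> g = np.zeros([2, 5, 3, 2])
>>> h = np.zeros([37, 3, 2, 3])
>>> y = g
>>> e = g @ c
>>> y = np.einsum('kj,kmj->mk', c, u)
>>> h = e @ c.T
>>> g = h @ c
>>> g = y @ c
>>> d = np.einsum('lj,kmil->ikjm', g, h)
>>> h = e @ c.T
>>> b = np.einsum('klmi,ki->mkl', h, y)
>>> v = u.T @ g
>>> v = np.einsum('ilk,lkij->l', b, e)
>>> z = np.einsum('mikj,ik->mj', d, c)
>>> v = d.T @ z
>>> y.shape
(2, 2)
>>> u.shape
(2, 2, 37)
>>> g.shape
(2, 37)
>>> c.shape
(2, 37)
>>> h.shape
(2, 5, 3, 2)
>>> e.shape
(2, 5, 3, 37)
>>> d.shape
(3, 2, 37, 5)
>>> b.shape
(3, 2, 5)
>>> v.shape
(5, 37, 2, 5)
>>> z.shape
(3, 5)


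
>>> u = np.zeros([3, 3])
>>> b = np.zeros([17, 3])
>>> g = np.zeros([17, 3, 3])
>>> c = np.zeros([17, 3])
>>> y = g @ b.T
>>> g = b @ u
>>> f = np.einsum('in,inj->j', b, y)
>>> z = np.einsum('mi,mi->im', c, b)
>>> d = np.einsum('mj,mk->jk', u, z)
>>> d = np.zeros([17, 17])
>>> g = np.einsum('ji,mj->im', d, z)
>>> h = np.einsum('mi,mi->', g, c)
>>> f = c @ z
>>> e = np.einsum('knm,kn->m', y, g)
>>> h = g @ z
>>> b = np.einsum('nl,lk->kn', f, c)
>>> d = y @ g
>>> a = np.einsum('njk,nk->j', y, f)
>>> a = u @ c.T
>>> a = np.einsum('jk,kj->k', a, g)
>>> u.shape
(3, 3)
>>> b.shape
(3, 17)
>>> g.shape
(17, 3)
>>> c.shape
(17, 3)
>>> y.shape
(17, 3, 17)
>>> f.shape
(17, 17)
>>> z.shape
(3, 17)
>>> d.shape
(17, 3, 3)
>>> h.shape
(17, 17)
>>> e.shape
(17,)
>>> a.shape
(17,)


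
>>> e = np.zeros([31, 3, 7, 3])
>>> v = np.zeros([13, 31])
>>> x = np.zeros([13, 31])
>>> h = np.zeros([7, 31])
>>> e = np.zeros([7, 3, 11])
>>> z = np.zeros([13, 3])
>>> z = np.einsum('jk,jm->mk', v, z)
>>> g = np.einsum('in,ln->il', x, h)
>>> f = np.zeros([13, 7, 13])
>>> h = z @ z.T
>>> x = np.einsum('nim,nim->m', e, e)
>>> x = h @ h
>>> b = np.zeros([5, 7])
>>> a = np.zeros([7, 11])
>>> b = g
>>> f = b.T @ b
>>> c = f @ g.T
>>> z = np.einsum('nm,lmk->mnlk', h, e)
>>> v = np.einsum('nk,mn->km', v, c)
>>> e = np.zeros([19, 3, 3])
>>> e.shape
(19, 3, 3)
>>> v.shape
(31, 7)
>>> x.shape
(3, 3)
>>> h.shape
(3, 3)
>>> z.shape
(3, 3, 7, 11)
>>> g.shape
(13, 7)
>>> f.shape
(7, 7)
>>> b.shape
(13, 7)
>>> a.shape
(7, 11)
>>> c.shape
(7, 13)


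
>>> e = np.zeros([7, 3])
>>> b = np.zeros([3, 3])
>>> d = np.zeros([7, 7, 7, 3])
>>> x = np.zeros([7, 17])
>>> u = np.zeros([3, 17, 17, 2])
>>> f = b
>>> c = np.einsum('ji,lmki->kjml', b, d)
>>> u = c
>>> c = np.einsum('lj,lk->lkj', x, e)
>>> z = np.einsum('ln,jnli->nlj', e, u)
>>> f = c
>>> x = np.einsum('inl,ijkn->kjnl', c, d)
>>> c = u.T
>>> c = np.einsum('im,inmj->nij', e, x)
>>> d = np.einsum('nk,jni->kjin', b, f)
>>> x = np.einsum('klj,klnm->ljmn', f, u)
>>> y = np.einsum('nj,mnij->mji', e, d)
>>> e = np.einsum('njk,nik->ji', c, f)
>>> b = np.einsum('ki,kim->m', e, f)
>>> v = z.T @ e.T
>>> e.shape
(7, 3)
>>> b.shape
(17,)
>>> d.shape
(3, 7, 17, 3)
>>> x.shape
(3, 17, 7, 7)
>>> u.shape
(7, 3, 7, 7)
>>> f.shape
(7, 3, 17)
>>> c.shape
(7, 7, 17)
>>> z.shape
(3, 7, 7)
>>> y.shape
(3, 3, 17)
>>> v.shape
(7, 7, 7)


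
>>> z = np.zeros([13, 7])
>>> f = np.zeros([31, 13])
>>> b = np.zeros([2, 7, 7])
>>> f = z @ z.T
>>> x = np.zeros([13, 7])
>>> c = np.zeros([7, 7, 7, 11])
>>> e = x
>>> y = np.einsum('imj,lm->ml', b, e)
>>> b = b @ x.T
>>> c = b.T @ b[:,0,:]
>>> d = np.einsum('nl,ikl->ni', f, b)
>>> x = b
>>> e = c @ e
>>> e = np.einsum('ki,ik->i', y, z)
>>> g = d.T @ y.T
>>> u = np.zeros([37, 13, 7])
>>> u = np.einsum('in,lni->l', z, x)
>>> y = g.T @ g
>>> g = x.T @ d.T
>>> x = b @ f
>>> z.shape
(13, 7)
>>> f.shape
(13, 13)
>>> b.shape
(2, 7, 13)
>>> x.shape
(2, 7, 13)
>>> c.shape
(13, 7, 13)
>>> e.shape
(13,)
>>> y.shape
(7, 7)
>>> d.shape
(13, 2)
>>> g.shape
(13, 7, 13)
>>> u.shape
(2,)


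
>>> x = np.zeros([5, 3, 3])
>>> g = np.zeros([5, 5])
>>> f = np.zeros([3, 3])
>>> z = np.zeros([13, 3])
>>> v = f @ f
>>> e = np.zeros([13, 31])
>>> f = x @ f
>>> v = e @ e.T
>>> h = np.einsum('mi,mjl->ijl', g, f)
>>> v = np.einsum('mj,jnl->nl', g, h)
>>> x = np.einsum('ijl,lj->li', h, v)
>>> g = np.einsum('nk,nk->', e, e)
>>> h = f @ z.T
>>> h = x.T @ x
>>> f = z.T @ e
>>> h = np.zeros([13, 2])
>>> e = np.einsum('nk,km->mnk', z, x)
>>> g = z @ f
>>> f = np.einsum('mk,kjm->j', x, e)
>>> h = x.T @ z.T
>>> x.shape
(3, 5)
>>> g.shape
(13, 31)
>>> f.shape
(13,)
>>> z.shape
(13, 3)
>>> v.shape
(3, 3)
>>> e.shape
(5, 13, 3)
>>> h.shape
(5, 13)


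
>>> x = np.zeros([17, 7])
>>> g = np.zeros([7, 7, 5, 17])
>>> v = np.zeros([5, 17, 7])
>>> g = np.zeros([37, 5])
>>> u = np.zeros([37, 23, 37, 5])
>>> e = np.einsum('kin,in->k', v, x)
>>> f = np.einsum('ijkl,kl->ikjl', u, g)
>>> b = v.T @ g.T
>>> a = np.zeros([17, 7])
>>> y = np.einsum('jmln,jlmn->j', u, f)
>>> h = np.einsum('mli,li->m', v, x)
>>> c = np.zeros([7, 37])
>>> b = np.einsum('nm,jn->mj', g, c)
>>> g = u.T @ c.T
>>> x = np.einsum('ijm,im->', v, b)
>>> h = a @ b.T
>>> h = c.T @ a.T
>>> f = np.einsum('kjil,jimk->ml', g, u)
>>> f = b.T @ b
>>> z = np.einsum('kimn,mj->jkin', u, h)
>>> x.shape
()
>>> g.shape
(5, 37, 23, 7)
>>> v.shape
(5, 17, 7)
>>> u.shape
(37, 23, 37, 5)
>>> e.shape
(5,)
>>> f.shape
(7, 7)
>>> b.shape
(5, 7)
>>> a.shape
(17, 7)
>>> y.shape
(37,)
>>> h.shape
(37, 17)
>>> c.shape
(7, 37)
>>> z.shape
(17, 37, 23, 5)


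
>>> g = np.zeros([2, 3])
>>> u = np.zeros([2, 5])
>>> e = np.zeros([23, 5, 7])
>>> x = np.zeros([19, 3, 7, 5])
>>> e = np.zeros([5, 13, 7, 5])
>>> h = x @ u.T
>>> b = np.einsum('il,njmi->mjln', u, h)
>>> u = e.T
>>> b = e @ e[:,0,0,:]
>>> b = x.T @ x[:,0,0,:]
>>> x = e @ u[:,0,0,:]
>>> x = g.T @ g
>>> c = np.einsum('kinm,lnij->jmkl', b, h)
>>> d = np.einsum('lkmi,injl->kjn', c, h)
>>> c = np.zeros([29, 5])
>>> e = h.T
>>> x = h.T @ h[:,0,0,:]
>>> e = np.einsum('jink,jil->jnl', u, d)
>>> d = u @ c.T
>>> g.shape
(2, 3)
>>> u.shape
(5, 7, 13, 5)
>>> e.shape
(5, 13, 3)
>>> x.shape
(2, 7, 3, 2)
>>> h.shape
(19, 3, 7, 2)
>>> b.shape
(5, 7, 3, 5)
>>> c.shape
(29, 5)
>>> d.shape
(5, 7, 13, 29)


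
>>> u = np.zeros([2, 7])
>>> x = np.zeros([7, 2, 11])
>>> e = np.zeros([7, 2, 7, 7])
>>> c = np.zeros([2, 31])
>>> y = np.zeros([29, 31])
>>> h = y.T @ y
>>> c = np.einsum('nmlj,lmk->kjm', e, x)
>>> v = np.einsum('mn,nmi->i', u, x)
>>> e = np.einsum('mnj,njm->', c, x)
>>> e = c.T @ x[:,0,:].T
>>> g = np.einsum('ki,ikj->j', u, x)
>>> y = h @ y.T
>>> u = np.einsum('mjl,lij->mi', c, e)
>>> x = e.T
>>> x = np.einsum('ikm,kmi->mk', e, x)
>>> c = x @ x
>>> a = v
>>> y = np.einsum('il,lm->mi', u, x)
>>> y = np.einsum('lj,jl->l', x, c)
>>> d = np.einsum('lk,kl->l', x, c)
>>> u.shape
(11, 7)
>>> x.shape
(7, 7)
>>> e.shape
(2, 7, 7)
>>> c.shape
(7, 7)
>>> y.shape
(7,)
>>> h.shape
(31, 31)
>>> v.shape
(11,)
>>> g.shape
(11,)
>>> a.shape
(11,)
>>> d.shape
(7,)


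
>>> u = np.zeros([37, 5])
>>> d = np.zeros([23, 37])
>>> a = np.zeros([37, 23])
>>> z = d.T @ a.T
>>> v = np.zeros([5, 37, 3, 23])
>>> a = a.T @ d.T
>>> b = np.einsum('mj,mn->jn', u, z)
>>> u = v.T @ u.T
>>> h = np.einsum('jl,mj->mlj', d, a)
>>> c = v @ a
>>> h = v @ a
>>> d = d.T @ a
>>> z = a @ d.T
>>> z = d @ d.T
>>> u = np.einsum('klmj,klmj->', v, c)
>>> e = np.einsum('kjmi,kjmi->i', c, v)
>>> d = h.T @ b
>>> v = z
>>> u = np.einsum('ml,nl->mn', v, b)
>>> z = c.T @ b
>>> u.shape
(37, 5)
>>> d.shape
(23, 3, 37, 37)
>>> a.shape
(23, 23)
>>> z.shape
(23, 3, 37, 37)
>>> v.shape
(37, 37)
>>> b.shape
(5, 37)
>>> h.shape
(5, 37, 3, 23)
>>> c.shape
(5, 37, 3, 23)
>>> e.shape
(23,)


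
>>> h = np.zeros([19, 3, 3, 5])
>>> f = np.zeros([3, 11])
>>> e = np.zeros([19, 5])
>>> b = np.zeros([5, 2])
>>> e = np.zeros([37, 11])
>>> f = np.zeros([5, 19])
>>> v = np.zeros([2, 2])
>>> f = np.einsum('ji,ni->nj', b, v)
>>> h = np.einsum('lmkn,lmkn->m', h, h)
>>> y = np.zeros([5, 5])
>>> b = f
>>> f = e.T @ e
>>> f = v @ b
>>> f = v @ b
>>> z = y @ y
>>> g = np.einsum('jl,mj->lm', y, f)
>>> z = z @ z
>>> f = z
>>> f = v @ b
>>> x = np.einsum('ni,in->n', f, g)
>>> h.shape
(3,)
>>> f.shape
(2, 5)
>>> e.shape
(37, 11)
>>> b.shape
(2, 5)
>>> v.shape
(2, 2)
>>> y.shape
(5, 5)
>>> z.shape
(5, 5)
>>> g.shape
(5, 2)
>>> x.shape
(2,)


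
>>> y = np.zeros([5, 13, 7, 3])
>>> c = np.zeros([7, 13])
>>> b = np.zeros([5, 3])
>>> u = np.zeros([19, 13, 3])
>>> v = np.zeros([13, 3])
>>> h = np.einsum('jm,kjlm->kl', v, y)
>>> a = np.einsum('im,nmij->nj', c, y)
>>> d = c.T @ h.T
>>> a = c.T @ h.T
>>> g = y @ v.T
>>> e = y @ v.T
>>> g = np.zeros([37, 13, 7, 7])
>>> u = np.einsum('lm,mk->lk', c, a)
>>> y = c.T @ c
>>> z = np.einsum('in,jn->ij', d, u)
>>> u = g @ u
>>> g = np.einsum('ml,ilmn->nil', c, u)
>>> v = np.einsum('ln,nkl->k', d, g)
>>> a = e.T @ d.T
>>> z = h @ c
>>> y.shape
(13, 13)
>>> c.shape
(7, 13)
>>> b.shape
(5, 3)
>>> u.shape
(37, 13, 7, 5)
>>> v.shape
(37,)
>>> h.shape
(5, 7)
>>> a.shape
(13, 7, 13, 13)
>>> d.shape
(13, 5)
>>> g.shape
(5, 37, 13)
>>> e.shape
(5, 13, 7, 13)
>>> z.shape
(5, 13)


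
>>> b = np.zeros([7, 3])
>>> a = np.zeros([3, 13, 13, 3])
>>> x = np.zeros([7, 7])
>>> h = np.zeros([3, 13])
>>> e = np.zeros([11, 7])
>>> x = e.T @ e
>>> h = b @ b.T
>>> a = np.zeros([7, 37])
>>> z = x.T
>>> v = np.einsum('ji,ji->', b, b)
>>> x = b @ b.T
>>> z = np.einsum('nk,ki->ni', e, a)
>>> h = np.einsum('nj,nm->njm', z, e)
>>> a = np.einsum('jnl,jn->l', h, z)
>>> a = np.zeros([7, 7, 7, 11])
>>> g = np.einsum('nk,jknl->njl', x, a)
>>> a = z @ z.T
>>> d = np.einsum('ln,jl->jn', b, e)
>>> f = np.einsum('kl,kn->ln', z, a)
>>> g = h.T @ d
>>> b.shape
(7, 3)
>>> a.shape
(11, 11)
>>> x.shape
(7, 7)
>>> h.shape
(11, 37, 7)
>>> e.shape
(11, 7)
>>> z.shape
(11, 37)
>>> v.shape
()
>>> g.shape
(7, 37, 3)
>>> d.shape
(11, 3)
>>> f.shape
(37, 11)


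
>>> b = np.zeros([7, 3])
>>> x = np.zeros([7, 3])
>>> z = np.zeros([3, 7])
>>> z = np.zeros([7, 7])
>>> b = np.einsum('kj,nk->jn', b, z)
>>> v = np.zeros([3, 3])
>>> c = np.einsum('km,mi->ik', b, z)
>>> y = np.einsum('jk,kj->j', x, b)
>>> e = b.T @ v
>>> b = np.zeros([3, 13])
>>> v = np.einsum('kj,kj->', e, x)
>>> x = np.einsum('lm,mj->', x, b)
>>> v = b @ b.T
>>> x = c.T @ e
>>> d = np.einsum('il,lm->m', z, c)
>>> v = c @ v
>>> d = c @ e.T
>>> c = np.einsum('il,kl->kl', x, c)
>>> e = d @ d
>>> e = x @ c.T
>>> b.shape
(3, 13)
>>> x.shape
(3, 3)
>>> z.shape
(7, 7)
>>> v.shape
(7, 3)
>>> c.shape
(7, 3)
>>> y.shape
(7,)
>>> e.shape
(3, 7)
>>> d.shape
(7, 7)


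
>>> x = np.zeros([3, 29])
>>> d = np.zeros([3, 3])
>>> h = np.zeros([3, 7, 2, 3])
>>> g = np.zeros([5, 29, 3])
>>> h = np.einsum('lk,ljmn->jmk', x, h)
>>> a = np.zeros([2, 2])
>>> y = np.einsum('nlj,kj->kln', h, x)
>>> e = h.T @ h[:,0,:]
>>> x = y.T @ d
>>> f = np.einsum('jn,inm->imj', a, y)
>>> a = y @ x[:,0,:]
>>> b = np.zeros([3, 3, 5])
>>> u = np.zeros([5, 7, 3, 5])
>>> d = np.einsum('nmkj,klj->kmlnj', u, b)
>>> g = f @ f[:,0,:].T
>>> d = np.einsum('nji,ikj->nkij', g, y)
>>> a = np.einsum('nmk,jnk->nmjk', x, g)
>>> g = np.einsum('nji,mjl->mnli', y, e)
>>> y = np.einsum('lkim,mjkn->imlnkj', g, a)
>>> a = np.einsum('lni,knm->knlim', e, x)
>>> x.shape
(7, 2, 3)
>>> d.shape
(3, 2, 3, 7)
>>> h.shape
(7, 2, 29)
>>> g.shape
(29, 3, 29, 7)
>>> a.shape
(7, 2, 29, 29, 3)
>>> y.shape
(29, 7, 29, 3, 3, 2)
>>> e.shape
(29, 2, 29)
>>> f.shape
(3, 7, 2)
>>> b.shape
(3, 3, 5)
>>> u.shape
(5, 7, 3, 5)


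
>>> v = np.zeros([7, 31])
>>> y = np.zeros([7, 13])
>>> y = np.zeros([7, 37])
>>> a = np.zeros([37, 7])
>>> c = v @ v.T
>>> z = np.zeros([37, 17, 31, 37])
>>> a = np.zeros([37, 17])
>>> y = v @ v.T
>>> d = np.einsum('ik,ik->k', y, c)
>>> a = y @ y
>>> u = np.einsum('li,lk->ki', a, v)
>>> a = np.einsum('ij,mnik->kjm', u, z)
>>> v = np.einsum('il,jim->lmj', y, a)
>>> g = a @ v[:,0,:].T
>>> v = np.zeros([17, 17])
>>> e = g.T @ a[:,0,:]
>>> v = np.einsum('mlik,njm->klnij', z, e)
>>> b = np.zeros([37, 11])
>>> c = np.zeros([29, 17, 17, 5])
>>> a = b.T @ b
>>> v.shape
(37, 17, 7, 31, 7)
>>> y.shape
(7, 7)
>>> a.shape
(11, 11)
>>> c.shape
(29, 17, 17, 5)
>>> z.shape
(37, 17, 31, 37)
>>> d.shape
(7,)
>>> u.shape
(31, 7)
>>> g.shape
(37, 7, 7)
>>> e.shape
(7, 7, 37)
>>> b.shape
(37, 11)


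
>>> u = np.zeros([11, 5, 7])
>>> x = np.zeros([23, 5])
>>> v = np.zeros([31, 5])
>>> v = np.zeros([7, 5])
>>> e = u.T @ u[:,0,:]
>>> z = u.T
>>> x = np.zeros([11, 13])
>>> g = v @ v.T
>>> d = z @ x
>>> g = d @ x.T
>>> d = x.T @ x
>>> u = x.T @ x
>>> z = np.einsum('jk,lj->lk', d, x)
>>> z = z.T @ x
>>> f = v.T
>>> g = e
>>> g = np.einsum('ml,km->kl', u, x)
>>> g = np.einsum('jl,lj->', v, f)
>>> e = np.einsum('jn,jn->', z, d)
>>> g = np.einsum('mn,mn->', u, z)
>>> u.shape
(13, 13)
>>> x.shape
(11, 13)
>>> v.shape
(7, 5)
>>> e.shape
()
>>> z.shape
(13, 13)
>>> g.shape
()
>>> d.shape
(13, 13)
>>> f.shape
(5, 7)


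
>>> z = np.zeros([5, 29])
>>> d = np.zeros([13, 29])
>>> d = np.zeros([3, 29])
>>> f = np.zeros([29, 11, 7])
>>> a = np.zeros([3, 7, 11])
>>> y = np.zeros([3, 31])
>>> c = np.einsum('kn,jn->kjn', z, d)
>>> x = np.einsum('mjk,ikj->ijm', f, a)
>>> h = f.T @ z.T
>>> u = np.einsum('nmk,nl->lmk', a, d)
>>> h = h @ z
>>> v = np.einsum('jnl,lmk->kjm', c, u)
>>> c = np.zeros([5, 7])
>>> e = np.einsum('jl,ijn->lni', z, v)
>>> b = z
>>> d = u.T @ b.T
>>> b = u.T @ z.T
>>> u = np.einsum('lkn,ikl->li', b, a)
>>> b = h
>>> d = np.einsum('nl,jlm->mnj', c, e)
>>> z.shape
(5, 29)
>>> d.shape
(11, 5, 29)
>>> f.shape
(29, 11, 7)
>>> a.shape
(3, 7, 11)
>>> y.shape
(3, 31)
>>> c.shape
(5, 7)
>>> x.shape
(3, 11, 29)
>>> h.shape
(7, 11, 29)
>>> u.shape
(11, 3)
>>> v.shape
(11, 5, 7)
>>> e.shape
(29, 7, 11)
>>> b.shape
(7, 11, 29)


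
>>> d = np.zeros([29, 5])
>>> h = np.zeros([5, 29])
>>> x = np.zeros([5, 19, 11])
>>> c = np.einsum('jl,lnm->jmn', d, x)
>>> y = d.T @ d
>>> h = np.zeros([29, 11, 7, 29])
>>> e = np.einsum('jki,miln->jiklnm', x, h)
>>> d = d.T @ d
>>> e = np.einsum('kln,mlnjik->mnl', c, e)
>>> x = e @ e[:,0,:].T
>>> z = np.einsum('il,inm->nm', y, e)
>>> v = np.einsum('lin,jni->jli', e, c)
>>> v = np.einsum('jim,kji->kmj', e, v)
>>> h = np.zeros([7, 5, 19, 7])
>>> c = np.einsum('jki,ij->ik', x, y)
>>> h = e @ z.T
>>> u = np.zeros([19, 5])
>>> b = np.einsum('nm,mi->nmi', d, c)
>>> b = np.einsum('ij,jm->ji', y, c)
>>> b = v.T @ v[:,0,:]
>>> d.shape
(5, 5)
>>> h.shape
(5, 19, 19)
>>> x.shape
(5, 19, 5)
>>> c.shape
(5, 19)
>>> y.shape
(5, 5)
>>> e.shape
(5, 19, 11)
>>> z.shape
(19, 11)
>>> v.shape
(29, 11, 5)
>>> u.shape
(19, 5)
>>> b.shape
(5, 11, 5)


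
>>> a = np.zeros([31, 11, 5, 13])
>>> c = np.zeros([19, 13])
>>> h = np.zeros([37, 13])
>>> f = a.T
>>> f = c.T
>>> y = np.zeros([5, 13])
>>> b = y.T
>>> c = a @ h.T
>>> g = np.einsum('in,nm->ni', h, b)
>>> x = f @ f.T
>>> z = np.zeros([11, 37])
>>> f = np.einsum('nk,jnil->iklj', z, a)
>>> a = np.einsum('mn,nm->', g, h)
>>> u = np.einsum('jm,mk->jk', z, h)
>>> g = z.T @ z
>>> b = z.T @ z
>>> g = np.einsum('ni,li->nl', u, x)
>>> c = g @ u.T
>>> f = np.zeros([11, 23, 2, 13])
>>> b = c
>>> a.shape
()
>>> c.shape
(11, 11)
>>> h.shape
(37, 13)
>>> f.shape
(11, 23, 2, 13)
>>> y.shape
(5, 13)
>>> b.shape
(11, 11)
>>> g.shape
(11, 13)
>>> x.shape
(13, 13)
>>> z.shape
(11, 37)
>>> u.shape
(11, 13)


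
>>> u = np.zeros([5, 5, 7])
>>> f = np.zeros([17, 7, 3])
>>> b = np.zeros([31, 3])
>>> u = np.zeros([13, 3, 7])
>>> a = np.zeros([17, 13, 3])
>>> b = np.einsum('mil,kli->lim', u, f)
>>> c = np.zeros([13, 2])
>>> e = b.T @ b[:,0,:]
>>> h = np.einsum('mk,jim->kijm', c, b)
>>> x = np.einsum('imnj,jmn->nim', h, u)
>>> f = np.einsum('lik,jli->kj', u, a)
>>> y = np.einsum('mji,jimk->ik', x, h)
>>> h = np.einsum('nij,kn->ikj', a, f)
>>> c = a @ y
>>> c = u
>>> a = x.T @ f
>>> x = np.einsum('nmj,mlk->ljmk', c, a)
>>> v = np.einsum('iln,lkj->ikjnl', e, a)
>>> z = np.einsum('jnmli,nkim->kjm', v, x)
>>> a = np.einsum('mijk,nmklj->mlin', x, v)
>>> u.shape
(13, 3, 7)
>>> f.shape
(7, 17)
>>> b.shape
(7, 3, 13)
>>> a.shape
(2, 13, 7, 13)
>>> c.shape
(13, 3, 7)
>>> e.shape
(13, 3, 13)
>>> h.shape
(13, 7, 3)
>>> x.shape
(2, 7, 3, 17)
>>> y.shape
(3, 13)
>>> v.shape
(13, 2, 17, 13, 3)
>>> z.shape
(7, 13, 17)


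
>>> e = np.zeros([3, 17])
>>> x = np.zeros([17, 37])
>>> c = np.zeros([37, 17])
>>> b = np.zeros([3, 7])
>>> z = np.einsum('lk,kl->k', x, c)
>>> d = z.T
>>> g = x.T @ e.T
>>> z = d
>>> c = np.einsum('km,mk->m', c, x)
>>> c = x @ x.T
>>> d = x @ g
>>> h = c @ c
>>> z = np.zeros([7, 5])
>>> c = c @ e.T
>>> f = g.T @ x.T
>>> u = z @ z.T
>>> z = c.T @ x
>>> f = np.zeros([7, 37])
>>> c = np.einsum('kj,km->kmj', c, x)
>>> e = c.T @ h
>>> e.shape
(3, 37, 17)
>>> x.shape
(17, 37)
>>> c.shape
(17, 37, 3)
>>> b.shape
(3, 7)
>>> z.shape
(3, 37)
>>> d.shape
(17, 3)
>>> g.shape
(37, 3)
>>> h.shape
(17, 17)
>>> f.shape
(7, 37)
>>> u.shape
(7, 7)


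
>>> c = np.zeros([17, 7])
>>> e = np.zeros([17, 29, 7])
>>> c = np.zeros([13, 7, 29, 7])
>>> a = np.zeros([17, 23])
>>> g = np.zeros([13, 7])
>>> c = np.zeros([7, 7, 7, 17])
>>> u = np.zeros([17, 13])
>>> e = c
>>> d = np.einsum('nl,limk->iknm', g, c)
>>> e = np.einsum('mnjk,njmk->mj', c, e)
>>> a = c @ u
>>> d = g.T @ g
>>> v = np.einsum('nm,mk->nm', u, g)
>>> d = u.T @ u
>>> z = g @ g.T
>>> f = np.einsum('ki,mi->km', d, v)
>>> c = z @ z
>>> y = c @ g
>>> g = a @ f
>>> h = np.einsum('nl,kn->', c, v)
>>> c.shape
(13, 13)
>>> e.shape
(7, 7)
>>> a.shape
(7, 7, 7, 13)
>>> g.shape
(7, 7, 7, 17)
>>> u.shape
(17, 13)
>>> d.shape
(13, 13)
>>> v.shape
(17, 13)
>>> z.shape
(13, 13)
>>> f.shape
(13, 17)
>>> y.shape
(13, 7)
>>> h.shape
()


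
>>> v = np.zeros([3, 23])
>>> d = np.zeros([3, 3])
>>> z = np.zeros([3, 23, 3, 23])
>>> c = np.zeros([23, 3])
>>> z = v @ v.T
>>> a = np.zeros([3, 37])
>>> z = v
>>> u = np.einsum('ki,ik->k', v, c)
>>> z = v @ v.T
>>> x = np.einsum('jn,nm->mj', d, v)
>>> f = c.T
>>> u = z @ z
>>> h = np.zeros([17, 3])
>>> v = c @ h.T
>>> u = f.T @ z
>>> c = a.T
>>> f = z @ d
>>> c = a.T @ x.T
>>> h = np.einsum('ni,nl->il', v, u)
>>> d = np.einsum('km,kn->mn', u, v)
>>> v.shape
(23, 17)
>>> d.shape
(3, 17)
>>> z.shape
(3, 3)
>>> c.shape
(37, 23)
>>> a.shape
(3, 37)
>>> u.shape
(23, 3)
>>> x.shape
(23, 3)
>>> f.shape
(3, 3)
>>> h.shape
(17, 3)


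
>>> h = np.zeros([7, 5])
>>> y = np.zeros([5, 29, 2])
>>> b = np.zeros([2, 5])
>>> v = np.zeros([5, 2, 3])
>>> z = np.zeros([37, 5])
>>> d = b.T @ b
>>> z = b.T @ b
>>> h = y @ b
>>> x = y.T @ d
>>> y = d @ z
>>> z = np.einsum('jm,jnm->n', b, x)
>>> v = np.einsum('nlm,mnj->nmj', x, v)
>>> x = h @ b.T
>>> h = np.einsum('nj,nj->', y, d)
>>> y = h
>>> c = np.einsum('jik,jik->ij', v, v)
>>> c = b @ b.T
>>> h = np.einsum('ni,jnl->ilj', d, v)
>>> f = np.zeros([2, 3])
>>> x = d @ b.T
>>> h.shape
(5, 3, 2)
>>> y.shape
()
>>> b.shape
(2, 5)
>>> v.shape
(2, 5, 3)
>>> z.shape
(29,)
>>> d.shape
(5, 5)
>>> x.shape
(5, 2)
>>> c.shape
(2, 2)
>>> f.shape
(2, 3)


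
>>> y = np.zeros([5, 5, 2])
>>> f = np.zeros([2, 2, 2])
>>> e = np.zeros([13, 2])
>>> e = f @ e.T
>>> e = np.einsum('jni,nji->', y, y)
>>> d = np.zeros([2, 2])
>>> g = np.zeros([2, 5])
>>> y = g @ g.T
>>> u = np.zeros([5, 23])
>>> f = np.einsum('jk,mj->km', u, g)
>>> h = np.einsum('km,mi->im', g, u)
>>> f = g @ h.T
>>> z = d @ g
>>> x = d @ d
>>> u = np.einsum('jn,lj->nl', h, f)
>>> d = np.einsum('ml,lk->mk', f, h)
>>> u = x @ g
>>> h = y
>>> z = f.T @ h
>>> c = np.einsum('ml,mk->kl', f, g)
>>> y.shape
(2, 2)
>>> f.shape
(2, 23)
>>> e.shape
()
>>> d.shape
(2, 5)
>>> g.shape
(2, 5)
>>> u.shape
(2, 5)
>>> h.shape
(2, 2)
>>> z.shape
(23, 2)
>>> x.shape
(2, 2)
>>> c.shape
(5, 23)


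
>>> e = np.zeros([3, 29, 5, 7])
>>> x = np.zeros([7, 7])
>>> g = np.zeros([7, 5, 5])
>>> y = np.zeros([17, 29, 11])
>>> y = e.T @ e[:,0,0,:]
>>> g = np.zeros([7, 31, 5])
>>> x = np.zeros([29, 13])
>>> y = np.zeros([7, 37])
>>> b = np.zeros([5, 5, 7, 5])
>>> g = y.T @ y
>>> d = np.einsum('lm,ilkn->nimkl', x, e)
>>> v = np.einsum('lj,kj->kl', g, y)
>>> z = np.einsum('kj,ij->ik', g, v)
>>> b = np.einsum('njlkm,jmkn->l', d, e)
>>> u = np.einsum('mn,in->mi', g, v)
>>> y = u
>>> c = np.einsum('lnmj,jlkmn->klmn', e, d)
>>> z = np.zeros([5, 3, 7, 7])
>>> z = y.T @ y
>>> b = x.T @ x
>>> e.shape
(3, 29, 5, 7)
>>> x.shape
(29, 13)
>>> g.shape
(37, 37)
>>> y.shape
(37, 7)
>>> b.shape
(13, 13)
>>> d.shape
(7, 3, 13, 5, 29)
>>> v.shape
(7, 37)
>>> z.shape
(7, 7)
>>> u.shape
(37, 7)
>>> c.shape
(13, 3, 5, 29)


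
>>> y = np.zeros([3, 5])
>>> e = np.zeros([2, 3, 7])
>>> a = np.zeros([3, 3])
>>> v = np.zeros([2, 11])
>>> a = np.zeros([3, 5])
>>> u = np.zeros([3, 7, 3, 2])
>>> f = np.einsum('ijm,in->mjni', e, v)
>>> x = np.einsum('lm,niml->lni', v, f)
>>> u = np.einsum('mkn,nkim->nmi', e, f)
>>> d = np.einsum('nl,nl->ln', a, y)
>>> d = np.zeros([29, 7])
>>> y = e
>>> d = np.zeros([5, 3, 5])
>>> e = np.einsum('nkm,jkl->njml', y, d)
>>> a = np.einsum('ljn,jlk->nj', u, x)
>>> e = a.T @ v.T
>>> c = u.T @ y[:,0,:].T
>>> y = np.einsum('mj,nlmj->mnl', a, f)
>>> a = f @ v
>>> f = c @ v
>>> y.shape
(11, 7, 3)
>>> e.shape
(2, 2)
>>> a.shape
(7, 3, 11, 11)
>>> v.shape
(2, 11)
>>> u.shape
(7, 2, 11)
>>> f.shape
(11, 2, 11)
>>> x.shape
(2, 7, 3)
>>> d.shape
(5, 3, 5)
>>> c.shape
(11, 2, 2)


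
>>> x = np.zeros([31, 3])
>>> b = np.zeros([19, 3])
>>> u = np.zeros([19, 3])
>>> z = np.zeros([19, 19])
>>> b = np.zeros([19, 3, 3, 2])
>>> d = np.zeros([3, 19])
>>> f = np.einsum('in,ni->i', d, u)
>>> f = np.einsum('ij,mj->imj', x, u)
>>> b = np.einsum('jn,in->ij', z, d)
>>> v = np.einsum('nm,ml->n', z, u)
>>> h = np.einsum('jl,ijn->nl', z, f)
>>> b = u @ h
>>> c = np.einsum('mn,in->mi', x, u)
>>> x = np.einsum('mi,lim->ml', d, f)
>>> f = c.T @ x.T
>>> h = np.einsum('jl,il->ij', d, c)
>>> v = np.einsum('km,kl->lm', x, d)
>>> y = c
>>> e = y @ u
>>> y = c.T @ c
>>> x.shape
(3, 31)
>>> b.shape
(19, 19)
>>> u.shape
(19, 3)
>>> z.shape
(19, 19)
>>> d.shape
(3, 19)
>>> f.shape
(19, 3)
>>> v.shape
(19, 31)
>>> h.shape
(31, 3)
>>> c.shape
(31, 19)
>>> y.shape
(19, 19)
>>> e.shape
(31, 3)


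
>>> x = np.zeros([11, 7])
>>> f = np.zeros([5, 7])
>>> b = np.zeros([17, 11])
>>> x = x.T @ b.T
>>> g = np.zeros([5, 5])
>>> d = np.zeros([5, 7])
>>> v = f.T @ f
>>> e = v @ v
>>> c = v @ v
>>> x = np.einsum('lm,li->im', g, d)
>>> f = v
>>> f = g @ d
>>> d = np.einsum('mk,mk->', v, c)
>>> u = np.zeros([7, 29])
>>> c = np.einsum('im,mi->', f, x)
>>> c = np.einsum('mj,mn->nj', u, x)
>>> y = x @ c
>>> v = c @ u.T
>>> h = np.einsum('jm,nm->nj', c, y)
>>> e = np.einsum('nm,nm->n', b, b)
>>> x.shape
(7, 5)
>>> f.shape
(5, 7)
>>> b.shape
(17, 11)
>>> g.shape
(5, 5)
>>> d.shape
()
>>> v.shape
(5, 7)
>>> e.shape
(17,)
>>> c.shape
(5, 29)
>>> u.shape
(7, 29)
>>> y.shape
(7, 29)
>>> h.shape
(7, 5)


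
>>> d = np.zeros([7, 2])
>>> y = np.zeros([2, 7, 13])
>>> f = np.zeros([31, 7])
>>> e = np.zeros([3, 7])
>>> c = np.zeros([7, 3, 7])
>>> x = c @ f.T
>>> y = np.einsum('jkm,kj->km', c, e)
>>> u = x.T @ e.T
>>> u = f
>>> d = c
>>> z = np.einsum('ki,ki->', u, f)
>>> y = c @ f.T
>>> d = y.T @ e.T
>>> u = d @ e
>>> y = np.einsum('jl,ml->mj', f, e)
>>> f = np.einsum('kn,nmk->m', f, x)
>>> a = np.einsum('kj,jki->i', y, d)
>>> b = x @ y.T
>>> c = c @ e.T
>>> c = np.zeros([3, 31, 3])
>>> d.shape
(31, 3, 3)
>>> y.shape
(3, 31)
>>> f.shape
(3,)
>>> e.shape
(3, 7)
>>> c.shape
(3, 31, 3)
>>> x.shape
(7, 3, 31)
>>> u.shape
(31, 3, 7)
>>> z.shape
()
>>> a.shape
(3,)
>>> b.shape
(7, 3, 3)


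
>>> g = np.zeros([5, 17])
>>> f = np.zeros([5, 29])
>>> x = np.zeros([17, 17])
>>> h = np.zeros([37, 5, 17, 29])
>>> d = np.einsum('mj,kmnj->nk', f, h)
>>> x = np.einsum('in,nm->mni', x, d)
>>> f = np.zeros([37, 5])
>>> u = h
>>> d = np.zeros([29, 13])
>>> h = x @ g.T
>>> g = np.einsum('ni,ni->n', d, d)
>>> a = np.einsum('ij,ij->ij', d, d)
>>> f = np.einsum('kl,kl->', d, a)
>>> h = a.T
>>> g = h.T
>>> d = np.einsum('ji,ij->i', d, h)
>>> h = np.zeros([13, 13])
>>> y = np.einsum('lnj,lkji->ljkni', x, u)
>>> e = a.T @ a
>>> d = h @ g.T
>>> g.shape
(29, 13)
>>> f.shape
()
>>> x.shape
(37, 17, 17)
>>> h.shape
(13, 13)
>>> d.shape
(13, 29)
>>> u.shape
(37, 5, 17, 29)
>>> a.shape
(29, 13)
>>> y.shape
(37, 17, 5, 17, 29)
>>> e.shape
(13, 13)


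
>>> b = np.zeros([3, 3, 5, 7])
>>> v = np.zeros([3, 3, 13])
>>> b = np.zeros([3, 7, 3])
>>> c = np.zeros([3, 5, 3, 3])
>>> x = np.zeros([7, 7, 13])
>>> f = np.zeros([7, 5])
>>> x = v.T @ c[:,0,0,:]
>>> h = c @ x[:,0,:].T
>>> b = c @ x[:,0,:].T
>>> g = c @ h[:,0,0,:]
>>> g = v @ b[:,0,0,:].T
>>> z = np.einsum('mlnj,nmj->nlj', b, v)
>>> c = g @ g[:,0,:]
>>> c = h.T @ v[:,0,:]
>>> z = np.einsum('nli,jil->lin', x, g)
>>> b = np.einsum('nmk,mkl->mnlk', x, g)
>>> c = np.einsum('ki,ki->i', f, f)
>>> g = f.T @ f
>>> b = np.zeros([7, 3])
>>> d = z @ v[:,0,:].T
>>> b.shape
(7, 3)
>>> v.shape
(3, 3, 13)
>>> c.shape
(5,)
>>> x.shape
(13, 3, 3)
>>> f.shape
(7, 5)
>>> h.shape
(3, 5, 3, 13)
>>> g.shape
(5, 5)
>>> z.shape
(3, 3, 13)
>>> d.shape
(3, 3, 3)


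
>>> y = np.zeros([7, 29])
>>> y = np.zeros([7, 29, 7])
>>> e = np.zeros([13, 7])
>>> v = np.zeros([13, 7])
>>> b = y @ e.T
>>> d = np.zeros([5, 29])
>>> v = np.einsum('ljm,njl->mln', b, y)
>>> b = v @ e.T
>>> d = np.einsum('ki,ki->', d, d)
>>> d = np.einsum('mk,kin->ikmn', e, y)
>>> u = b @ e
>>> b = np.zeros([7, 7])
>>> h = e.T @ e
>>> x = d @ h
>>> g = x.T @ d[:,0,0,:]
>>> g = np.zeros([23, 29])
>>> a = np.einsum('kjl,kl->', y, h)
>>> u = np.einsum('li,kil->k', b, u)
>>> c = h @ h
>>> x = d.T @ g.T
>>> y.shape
(7, 29, 7)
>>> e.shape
(13, 7)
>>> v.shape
(13, 7, 7)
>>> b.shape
(7, 7)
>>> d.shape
(29, 7, 13, 7)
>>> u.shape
(13,)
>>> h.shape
(7, 7)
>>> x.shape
(7, 13, 7, 23)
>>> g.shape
(23, 29)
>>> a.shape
()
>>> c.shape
(7, 7)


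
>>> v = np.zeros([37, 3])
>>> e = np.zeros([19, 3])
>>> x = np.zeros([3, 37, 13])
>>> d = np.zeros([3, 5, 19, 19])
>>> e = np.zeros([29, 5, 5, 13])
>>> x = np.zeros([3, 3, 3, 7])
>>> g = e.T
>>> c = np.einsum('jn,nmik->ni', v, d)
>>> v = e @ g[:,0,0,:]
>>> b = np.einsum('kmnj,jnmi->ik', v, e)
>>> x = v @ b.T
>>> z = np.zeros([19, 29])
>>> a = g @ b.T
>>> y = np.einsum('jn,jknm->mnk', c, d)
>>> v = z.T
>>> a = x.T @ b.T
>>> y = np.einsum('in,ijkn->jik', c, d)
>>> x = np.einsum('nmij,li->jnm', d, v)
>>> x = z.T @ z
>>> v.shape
(29, 19)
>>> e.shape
(29, 5, 5, 13)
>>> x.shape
(29, 29)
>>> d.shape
(3, 5, 19, 19)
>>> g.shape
(13, 5, 5, 29)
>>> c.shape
(3, 19)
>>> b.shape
(13, 29)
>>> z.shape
(19, 29)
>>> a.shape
(13, 5, 5, 13)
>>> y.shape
(5, 3, 19)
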